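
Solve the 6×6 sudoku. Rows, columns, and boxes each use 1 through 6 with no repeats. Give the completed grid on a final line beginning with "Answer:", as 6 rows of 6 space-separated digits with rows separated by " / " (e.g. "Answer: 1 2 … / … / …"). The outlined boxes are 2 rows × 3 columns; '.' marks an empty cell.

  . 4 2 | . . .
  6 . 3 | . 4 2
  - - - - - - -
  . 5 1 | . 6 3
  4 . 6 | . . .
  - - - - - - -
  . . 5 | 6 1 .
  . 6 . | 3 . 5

Step 1. [r2c4∈{1,5}] in row 2, 5 fits only at r2c4 ⇒ r2c4=5.
Step 2. [r3c1∈{2}] r3c1's peers cover all but 2, so r3c1=2.
Step 3. [r1c4∈{1}] r1c4 has the single candidate 1. So r1c4=1.
Step 4. [r4c2∈{3}] only 3 remains possible at r4c2 ⇒ r4c2=3.
Step 5. [r4c4∈{2}] only 2 remains possible at r4c4 ⇒ r4c4=2.
Step 6. [r6c1∈{1}] only 1 remains possible at r6c1. So r6c1=1.
Step 7. [r1c6∈{6}] nothing but 6 survives at r1c6 ⇒ r1c6=6.
Step 8. [r5c6∈{4}] r5c6 has the single candidate 4. So r5c6=4.
Step 9. [r3c4∈{4}] only 4 remains possible at r3c4. So r3c4=4.
Step 10. [r6c3∈{4}] r6c3's peers cover all but 4. So r6c3=4.
Step 11. [r4c5∈{5}] r4c5's peers cover all but 5. So r4c5=5.
Step 12. [r2c2∈{1}] nothing but 1 survives at r2c2. So r2c2=1.
Step 13. [r6c5∈{2}] nothing but 2 survives at r6c5 ⇒ r6c5=2.
Step 14. [r1c1∈{5}] only 5 remains possible at r1c1, so r1c1=5.
Step 15. [r5c1∈{3}] r5c1 has the single candidate 3. So r5c1=3.
Step 16. [r5c2∈{2}] only 2 remains possible at r5c2. So r5c2=2.
Step 17. [r1c5∈{3}] r1c5 is down to just 3. So r1c5=3.
Step 18. [r4c6∈{1}] r4c6 is down to just 1, so r4c6=1.

Answer: 5 4 2 1 3 6 / 6 1 3 5 4 2 / 2 5 1 4 6 3 / 4 3 6 2 5 1 / 3 2 5 6 1 4 / 1 6 4 3 2 5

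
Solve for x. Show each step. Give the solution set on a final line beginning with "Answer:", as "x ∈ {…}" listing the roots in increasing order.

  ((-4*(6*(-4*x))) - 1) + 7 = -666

Step 1. [((-4*(6*(-4*x))) - 1) + 7 = -666] +7 is outermost — subtract 7 both sides ⇒ sub: (-4*(6*(-4*x))) - 1 = -673.
Step 2. [(-4*(6*(-4*x))) - 1 = -673] add 1: x sits inside (… - 1) ⇒ sub: -4*(6*(-4*x)) = -672.
Step 3. [-4*(6*(-4*x)) = -672] leading coefficient -4: divide by -4, so div: 6*(-4*x) = 168.
Step 4. [6*(-4*x) = 168] 6·(inner) — divide through by 6, so div: -4*x = 28.
Step 5. [-4*x = 28] divide by the outer -4 ⇒ div: x = -7.

Answer: x ∈ {-7}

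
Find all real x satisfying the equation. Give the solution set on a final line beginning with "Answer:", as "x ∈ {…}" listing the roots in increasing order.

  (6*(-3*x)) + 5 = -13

Step 1. [(6*(-3*x)) + 5 = -13] 5 comes off first (subtract 5) ⇒ sub: 6*(-3*x) = -18.
Step 2. [6*(-3*x) = -18] 6·(inner) — divide through by 6 ⇒ div: -3*x = -3.
Step 3. [-3*x = -3] LHS = -3·(…); ÷-3 both sides, so div: x = 1.

Answer: x ∈ {1}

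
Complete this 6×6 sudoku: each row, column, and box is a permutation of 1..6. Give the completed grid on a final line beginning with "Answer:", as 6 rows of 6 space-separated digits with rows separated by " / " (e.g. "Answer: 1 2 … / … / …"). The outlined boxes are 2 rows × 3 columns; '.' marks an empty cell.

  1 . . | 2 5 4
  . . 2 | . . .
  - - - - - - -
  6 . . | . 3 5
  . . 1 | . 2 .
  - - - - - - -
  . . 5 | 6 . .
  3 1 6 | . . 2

Step 1. [r4c2∈{3,4,5}] row 4 places 3 nowhere but r4c2. So r4c2=3.
Step 2. [r2c5∈{1,6}] in col 5, 6 fits only at r2c5. So r2c5=6.
Step 3. [r3c3∈{4}] r3c3 is down to just 4, so r3c3=4.
Step 4. [r6c5∈{4}] nothing but 4 survives at r6c5. So r6c5=4.
Step 5. [r5c1∈{2,4}] in col 1, 2 fits only at r5c1. So r5c1=2.
Step 6. [r2c1∈{4,5}] col 1 places 4 nowhere but r2c1, so r2c1=4.
Step 7. [r5c6∈{1,3}] row 5 places 3 nowhere but r5c6 ⇒ r5c6=3.
Step 8. [r3c4∈{1}] r3c4 is down to just 1. So r3c4=1.
Step 9. [r1c2∈{6}] r1c2 has the single candidate 6. So r1c2=6.
Step 10. [r5c5∈{1}] r5c5 is down to just 1 ⇒ r5c5=1.
Step 11. [r2c2∈{5}] r2c2 is down to just 5, so r2c2=5.
Step 12. [r4c1∈{5}] r4c1 has the single candidate 5 ⇒ r4c1=5.
Step 13. [r1c3∈{3}] r1c3 has the single candidate 3. So r1c3=3.
Step 14. [r2c6∈{1}] r2c6 has the single candidate 1, so r2c6=1.
Step 15. [r6c4∈{5}] r6c4 is down to just 5. So r6c4=5.
Step 16. [r3c2∈{2}] nothing but 2 survives at r3c2, so r3c2=2.
Step 17. [r5c2∈{4}] r5c2 is down to just 4. So r5c2=4.
Step 18. [r4c4∈{4}] r4c4's peers cover all but 4. So r4c4=4.
Step 19. [r4c6∈{6}] nothing but 6 survives at r4c6 ⇒ r4c6=6.
Step 20. [r2c4∈{3}] nothing but 3 survives at r2c4 ⇒ r2c4=3.

Answer: 1 6 3 2 5 4 / 4 5 2 3 6 1 / 6 2 4 1 3 5 / 5 3 1 4 2 6 / 2 4 5 6 1 3 / 3 1 6 5 4 2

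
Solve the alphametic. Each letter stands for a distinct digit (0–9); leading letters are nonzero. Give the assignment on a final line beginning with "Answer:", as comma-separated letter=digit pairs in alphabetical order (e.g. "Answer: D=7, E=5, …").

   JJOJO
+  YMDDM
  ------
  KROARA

Step 1. [K] adding two 5-digit numbers gives at most 5+1 digits, and here it does — K is that final carry and must be 1, so K=1.
Step 2. [col 1: O + M ≡ A (mod 10)] several values work for O in column 1 (O + M ≡ A (mod 10), carry-in 0); try O=3 ⇒ O=3.
Step 3. [col 1: O + M ≡ A (mod 10)] column 1 (O + M ≡ A (mod 10), carry-in 0) doesn't pin M yet; pick M=6 and continue. So M=6.
Step 4. [col 1: O + M ≡ A (mod 10)] column 1 reads O+M+carry(0)=A with O=3, M=6; with digits 1,3,6 already taken and all letters distinct, the only value for A is 9 ⇒ A=9.
Step 5. [col 2: J + D ≡ R (mod 10)] D=5 is one option consistent with column 2 (J + D ≡ R (mod 10), carry-in 0) — take it. So D=5.
Step 6. [col 2: J + D ≡ R (mod 10)] several values work for R in column 2 (J + D ≡ R (mod 10), carry-in 0); try R=2, so R=2.
Step 7. [col 2: J + D ≡ R (mod 10)] column 2 reads J+D+carry(0)=R with D=5, R=2; with digits 1,2,3,5,6,9 already taken and all letters distinct, the only value for J is 7 ⇒ J=7.
Step 8. [col 5: J + Y ≡ R (mod 10)] in column 5 we have J+Y≡R with carry-in 1; given J=7, R=2 and digits 1,2,3,5,6,7,9 already taken and all letters distinct, that pins Y to 4 ⇒ Y=4.

Answer: A=9, D=5, J=7, K=1, M=6, O=3, R=2, Y=4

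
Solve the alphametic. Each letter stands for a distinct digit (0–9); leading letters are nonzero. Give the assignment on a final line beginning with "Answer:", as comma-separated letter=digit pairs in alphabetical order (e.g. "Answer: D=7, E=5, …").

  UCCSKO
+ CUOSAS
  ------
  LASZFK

Step 1. [col 1: O + S ≡ K (mod 10)] O=9 is one option consistent with column 1 (O + S ≡ K (mod 10), carry-in 0) — take it ⇒ O=9.
Step 2. [col 1: O + S ≡ K (mod 10)] several values work for K in column 1 (O + S ≡ K (mod 10), carry-in 0); try K=1. So K=1.
Step 3. [col 1: O + S ≡ K (mod 10)] column 1: given O=9, K=1, carry-in 0, and digits 1,9 already taken and all letters distinct, O+S≡K (mod 10) forces S=2. So S=2.
Step 4. [col 2: K + A ≡ F (mod 10)] column 2 (K + A ≡ F (mod 10), carry-in 1) doesn't pin F yet; pick F=0 and continue, so F=0.
Step 5. [col 2: K + A ≡ F (mod 10)] in column 2 we have K+A≡F with carry-in 1; given K=1, F=0 and digits 0,1,2,9 already taken and all letters distinct, that pins A to 8. So A=8.
Step 6. [col 3: S + S ≡ Z (mod 10)] in column 3 we have S+S≡Z with carry-in 1; given S=2 and digits 0,1,2,8,9 already taken and all letters distinct, that pins Z to 5. So Z=5.
Step 7. [col 4: C + O ≡ S (mod 10)] from column 4 (O=9, S=2, carry-in 0, digits 0,1,2,5,8,9 already taken and all letters distinct): C must equal 3 ⇒ C=3.
Step 8. [col 5: C + U ≡ A (mod 10)] column 5 reads C+U+carry(1)=A with C=3, A=8; with digits 0,1,2,3,5,8,9 already taken and all letters distinct, the only value for U is 4. So U=4.
Step 9. [col 6: U + C ≡ L (mod 10)] column 6: given U=4, C=3, carry-in 0, and digits 0,1,2,3,4,5,8,9 already taken and all letters distinct, U+C≡L (mod 10) forces L=7 ⇒ L=7.

Answer: A=8, C=3, F=0, K=1, L=7, O=9, S=2, U=4, Z=5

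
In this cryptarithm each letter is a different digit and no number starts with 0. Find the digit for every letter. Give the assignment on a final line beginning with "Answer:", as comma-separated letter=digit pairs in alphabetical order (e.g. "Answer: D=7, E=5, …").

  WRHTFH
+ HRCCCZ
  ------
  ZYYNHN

Step 1. [col 1: H + Z ≡ N (mod 10)] several values work for Z in column 1 (H + Z ≡ N (mod 10), carry-in 0); try Z=9. So Z=9.
Step 2. [col 1: H + Z ≡ N (mod 10)] no forcing yet in column 1 (carry-in 0); H=3 is free and consistent — try it ⇒ H=3.
Step 3. [col 1: H + Z ≡ N (mod 10)] from column 1 (H=3, Z=9, carry-in 0, digits 3,9 already taken and all letters distinct): N must equal 2. So N=2.
Step 4. [col 2: F + C ≡ H (mod 10)] F=5 is one option consistent with column 2 (F + C ≡ H (mod 10), carry-in 1) — take it. So F=5.
Step 5. [col 2: F + C ≡ H (mod 10)] from column 2 (F=5, H=3, carry-in 1, digits 2,3,5,9 already taken and all letters distinct): C must equal 7, so C=7.
Step 6. [col 3: T + C ≡ N (mod 10)] in column 3 we have T+C≡N with carry-in 1; given C=7, N=2 and digits 2,3,5,7,9 already taken and all letters distinct, that pins T to 4, so T=4.
Step 7. [col 4: H + C ≡ Y (mod 10)] from column 4 (H=3, C=7, carry-in 1, digits 2,3,4,5,7,9 already taken and all letters distinct): Y must equal 1 ⇒ Y=1.
Step 8. [col 5: R + R ≡ Y (mod 10)] column 5 reads R+R+carry(1)=Y with Y=1; with digits 1,2,3,4,5,7,9 already taken and all letters distinct, the only value for R is 0. So R=0.
Step 9. [col 6: W + H ≡ Z (mod 10)] column 6: given H=3, Z=9, carry-in 0, and digits 0,1,2,3,4,5,7,9 already taken and all letters distinct, W+H≡Z (mod 10) forces W=6. So W=6.

Answer: C=7, F=5, H=3, N=2, R=0, T=4, W=6, Y=1, Z=9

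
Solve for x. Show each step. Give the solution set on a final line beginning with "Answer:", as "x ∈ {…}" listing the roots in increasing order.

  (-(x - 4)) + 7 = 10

Step 1. [(-(x - 4)) + 7 = 10] subtract 7: x sits inside (… + 7) ⇒ sub: -(x - 4) = 3.
Step 2. [-(x - 4) = 3] flip signs both sides ⇒ neg: x - 4 = -3.
Step 3. [x - 4 = -3] add 4: x sits inside (… - 4), so sub: x = 1.

Answer: x ∈ {1}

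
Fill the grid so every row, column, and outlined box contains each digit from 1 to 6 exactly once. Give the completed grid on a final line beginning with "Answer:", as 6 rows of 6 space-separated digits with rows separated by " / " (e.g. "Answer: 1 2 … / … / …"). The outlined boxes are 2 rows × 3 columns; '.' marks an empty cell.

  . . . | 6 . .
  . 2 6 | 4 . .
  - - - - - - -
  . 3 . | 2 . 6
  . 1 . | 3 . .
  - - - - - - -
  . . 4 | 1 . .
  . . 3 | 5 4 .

Step 1. [r4c5∈{5}] r4c5 has the single candidate 5 ⇒ r4c5=5.
Step 2. [r1c3∈{1,5}] 1 has one home in col 3: r1c3, so r1c3=1.
Step 3. [r5c5∈{2,3,6}] col 5 places 6 nowhere but r5c5. So r5c5=6.
Step 4. [r6c6∈{2}] r6c6 is down to just 2, so r6c6=2.
Step 5. [r2c6∈{1,3,5}] col 6 places 1 nowhere but r2c6, so r2c6=1.
Step 6. [r2c1∈{3,5}] in row 2, 5 fits only at r2c1 ⇒ r2c1=5.
Step 7. [r4c1∈{2,4,6}] 6 has one home in row 4: r4c1, so r4c1=6.
Step 8. [r1c1∈{3,4}] 3 has one home in col 1: r1c1. So r1c1=3.
Step 9. [r1c6∈{5}] r1c6's peers cover all but 5, so r1c6=5.
Step 10. [r5c2∈{5}] r5c2's peers cover all but 5, so r5c2=5.
Step 11. [r2c5∈{3}] nothing but 3 survives at r2c5 ⇒ r2c5=3.
Step 12. [r3c3∈{5}] only 5 remains possible at r3c3. So r3c3=5.
Step 13. [r6c2∈{6}] r6c2 is down to just 6 ⇒ r6c2=6.
Step 14. [r6c1∈{1}] r6c1 is down to just 1 ⇒ r6c1=1.
Step 15. [r3c1∈{4}] nothing but 4 survives at r3c1 ⇒ r3c1=4.
Step 16. [r1c2∈{4}] only 4 remains possible at r1c2. So r1c2=4.
Step 17. [r4c3∈{2}] r4c3 has the single candidate 2, so r4c3=2.
Step 18. [r5c6∈{3}] only 3 remains possible at r5c6 ⇒ r5c6=3.
Step 19. [r3c5∈{1}] r3c5 is down to just 1 ⇒ r3c5=1.
Step 20. [r4c6∈{4}] r4c6 is down to just 4, so r4c6=4.
Step 21. [r1c5∈{2}] nothing but 2 survives at r1c5 ⇒ r1c5=2.
Step 22. [r5c1∈{2}] only 2 remains possible at r5c1, so r5c1=2.

Answer: 3 4 1 6 2 5 / 5 2 6 4 3 1 / 4 3 5 2 1 6 / 6 1 2 3 5 4 / 2 5 4 1 6 3 / 1 6 3 5 4 2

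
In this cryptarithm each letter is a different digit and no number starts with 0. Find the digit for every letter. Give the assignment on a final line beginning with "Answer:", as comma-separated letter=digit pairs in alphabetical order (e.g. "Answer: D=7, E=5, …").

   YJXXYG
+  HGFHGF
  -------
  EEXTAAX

Step 1. [col 1: G + F ≡ X (mod 10)] no forcing yet in column 1 (carry-in 0); X=3 is free and consistent — try it, so X=3.
Step 2. [E] adding two 6-digit numbers gives at most 6+1 digits, and here it does — E is that final carry and must be 1. So E=1.
Step 3. [col 1: G + F ≡ X (mod 10)] several values work for F in column 1 (G + F ≡ X (mod 10), carry-in 0); try F=8, so F=8.
Step 4. [col 1: G + F ≡ X (mod 10)] from column 1 (F=8, X=3, carry-in 0, digits 1,3,8 already taken and all letters distinct): G must equal 5. So G=5.
Step 5. [col 2: Y + G ≡ A (mod 10)] no forcing yet in column 2 (carry-in 1); Y=4 is free and consistent — try it, so Y=4.
Step 6. [col 2: Y + G ≡ A (mod 10)] column 2: given Y=4, G=5, carry-in 1, and digits 1,3,4,5,8 already taken and all letters distinct, Y+G≡A (mod 10) forces A=0 ⇒ A=0.
Step 7. [col 3: X + H ≡ A (mod 10)] column 3: given X=3, A=0, carry-in 1, and digits 0,1,3,4,5,8 already taken and all letters distinct, X+H≡A (mod 10) forces H=6 ⇒ H=6.
Step 8. [col 4: X + F ≡ T (mod 10)] column 4: given X=3, F=8, carry-in 1, and digits 0,1,3,4,5,6,8 already taken and all letters distinct, X+F≡T (mod 10) forces T=2 ⇒ T=2.
Step 9. [col 5: J + G ≡ X (mod 10)] column 5 reads J+G+carry(1)=X with G=5, X=3; with digits 0,1,2,3,4,5,6,8 already taken and all letters distinct, the only value for J is 7. So J=7.

Answer: A=0, E=1, F=8, G=5, H=6, J=7, T=2, X=3, Y=4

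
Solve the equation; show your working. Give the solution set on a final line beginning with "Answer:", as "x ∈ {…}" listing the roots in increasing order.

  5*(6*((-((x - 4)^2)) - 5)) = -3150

Step 1. [5*(6*((-((x - 4)^2)) - 5)) = -3150] divide by the outer 5. So div: 6*((-((x - 4)^2)) - 5) = -630.
Step 2. [6*((-((x - 4)^2)) - 5) = -630] 6 out front; divide by 6. So div: (-((x - 4)^2)) - 5 = -105.
Step 3. [(-((x - 4)^2)) - 5 = -105] 5 comes off first (add 5), so sub: -((x - 4)^2) = -100.
Step 4. [-((x - 4)^2) = -100] flip signs both sides, so neg: (x - 4)^2 = 100.
Step 5. [(x - 4)^2 = 100] LHS squared, RHS 100 ≥ 0: apply √ (±) ⇒ sqrt: x - 4 = 10 or -10.
Step 6. [x - 4 = 10 or -10] -4 is outermost — add 4 both sides. So sub: x = 14 or -6.

Answer: x ∈ {-6, 14}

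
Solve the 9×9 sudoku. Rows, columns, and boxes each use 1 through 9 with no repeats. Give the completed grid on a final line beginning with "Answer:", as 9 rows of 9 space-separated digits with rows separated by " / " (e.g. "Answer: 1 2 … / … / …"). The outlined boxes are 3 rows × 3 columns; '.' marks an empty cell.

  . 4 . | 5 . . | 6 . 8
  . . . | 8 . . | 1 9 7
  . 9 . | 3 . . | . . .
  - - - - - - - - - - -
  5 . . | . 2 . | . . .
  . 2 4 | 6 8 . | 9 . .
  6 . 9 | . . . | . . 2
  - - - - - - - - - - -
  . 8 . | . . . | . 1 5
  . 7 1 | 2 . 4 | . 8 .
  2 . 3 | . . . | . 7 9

Step 1. [r8c5∈{3,5,6,9}] row 8 places 5 nowhere but r8c5, so r8c5=5.
Step 2. [r6c7∈{3,4,5,7,8}] r6c7 is the only open cell in row 6 admitting 8 ⇒ r6c7=8.
Step 3. [r7c3∈{6}] only 6 remains possible at r7c3 ⇒ r7c3=6.
Step 4. [r1c8∈{2,3}] across box 3, 3 lands solely at r1c8, so r1c8=3.
Step 5. [r3c8∈{2,4,5}] in col 8, 2 fits only at r3c8. So r3c8=2.
Step 6. [r4c7∈{3,4,7}] 7 has one home in col 7: r4c7 ⇒ r4c7=7.
Step 7. [r5c1∈{1,3,7}] r5c1 is the only open cell in box 4 admitting 7, so r5c1=7.
Step 8. [r9c4∈{1}] r9c4's peers cover all but 1, so r9c4=1.
Step 9. [r2c2∈{3,5,6}] r2c2 is the only open cell in col 2 admitting 6 ⇒ r2c2=6.
Step 10. [r3c9∈{4}] r3c9's peers cover all but 4, so r3c9=4.
Step 11. [r1c1∈{1}] only 1 remains possible at r1c1. So r1c1=1.
Step 12. [r7c7∈{2,3,4}] in row 7, 2 fits only at r7c7, so r7c7=2.
Step 13. [r2c6∈{2}] nothing but 2 survives at r2c6 ⇒ r2c6=2.
Step 14. [r8c9∈{3,6}] across row 8, 6 lands solely at r8c9. So r8c9=6.
Step 15. [r5c8∈{5}] nothing but 5 survives at r5c8, so r5c8=5.
Step 16. [r6c6∈{1,3,5,7}] in row 6, 5 fits only at r6c6 ⇒ r6c6=5.
Step 17. [r6c8∈{4}] r6c8 is down to just 4, so r6c8=4.
Step 18. [r9c5∈{6}] only 6 remains possible at r9c5, so r9c5=6.
Step 19. [r3c6∈{1,6,7}] r3c6 is the only open cell in row 3 admitting 6. So r3c6=6.
Step 20. [r3c5∈{1,7}] across row 3, 1 lands solely at r3c5, so r3c5=1.
Step 21. [r3c3∈{5,7,8}] 7 has one home in row 3: r3c3. So r3c3=7.
Step 22. [r6c2∈{1,3}] r6c2 is the only open cell in row 6 admitting 1. So r6c2=1.
Step 23. [r6c5∈{3,7}] 3 has one home in row 6: r6c5 ⇒ r6c5=3.
Step 24. [r5c9∈{1,3}] across row 5, 3 lands solely at r5c9. So r5c9=3.
Step 25. [r7c6∈{3,7,9}] r7c6 is the only open cell in row 7 admitting 3 ⇒ r7c6=3.
Step 26. [r1c6∈{7,9}] 7 has one home in col 6: r1c6 ⇒ r1c6=7.
Step 27. [r4c6∈{1,9}] r4c6 is the only open cell in col 6 admitting 9, so r4c6=9.
Step 28. [r7c4∈{7,9}] in col 4, 9 fits only at r7c4 ⇒ r7c4=9.
Step 29. [r5c6∈{1}] r5c6 has the single candidate 1. So r5c6=1.
Step 30. [r2c1∈{3}] r2c1's peers cover all but 3. So r2c1=3.
Step 31. [r8c1∈{9}] r8c1 has the single candidate 9, so r8c1=9.
Step 32. [r9c2∈{5}] r9c2 has the single candidate 5. So r9c2=5.
Step 33. [r7c1∈{4}] only 4 remains possible at r7c1 ⇒ r7c1=4.
Step 34. [r4c2∈{3}] r4c2's peers cover all but 3, so r4c2=3.
Step 35. [r2c3∈{5}] r2c3 is down to just 5. So r2c3=5.
Step 36. [r6c4∈{7}] r6c4's peers cover all but 7. So r6c4=7.
Step 37. [r9c6∈{8}] r9c6 is down to just 8, so r9c6=8.
Step 38. [r3c7∈{5}] nothing but 5 survives at r3c7, so r3c7=5.
Step 39. [r4c9∈{1}] r4c9's peers cover all but 1. So r4c9=1.
Step 40. [r9c7∈{4}] nothing but 4 survives at r9c7, so r9c7=4.
Step 41. [r4c3∈{8}] r4c3's peers cover all but 8. So r4c3=8.
Step 42. [r8c7∈{3}] only 3 remains possible at r8c7, so r8c7=3.
Step 43. [r1c3∈{2}] r1c3's peers cover all but 2. So r1c3=2.
Step 44. [r3c1∈{8}] only 8 remains possible at r3c1, so r3c1=8.
Step 45. [r4c8∈{6}] r4c8 has the single candidate 6, so r4c8=6.
Step 46. [r1c5∈{9}] r1c5's peers cover all but 9 ⇒ r1c5=9.
Step 47. [r2c5∈{4}] r2c5 has the single candidate 4. So r2c5=4.
Step 48. [r7c5∈{7}] r7c5's peers cover all but 7, so r7c5=7.
Step 49. [r4c4∈{4}] r4c4 has the single candidate 4. So r4c4=4.

Answer: 1 4 2 5 9 7 6 3 8 / 3 6 5 8 4 2 1 9 7 / 8 9 7 3 1 6 5 2 4 / 5 3 8 4 2 9 7 6 1 / 7 2 4 6 8 1 9 5 3 / 6 1 9 7 3 5 8 4 2 / 4 8 6 9 7 3 2 1 5 / 9 7 1 2 5 4 3 8 6 / 2 5 3 1 6 8 4 7 9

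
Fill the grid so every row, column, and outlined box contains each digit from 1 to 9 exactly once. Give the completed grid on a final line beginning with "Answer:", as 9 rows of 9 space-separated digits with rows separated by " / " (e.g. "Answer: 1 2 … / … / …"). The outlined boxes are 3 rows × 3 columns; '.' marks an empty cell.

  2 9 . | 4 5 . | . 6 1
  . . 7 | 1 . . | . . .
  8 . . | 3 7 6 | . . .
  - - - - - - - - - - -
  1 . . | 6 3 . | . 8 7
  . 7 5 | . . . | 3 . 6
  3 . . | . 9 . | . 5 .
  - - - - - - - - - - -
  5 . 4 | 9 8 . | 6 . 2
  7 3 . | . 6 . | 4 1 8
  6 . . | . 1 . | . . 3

Step 1. [r9c7∈{5,7,9}] box 9 places 5 nowhere but r9c7. So r9c7=5.
Step 2. [r5c5∈{2,4}] across col 5, 4 lands solely at r5c5, so r5c5=4.
Step 3. [r2c6∈{2,8,9}] r2c6 is the only open cell in col 6 admitting 9. So r2c6=9.
Step 4. [r3c9∈{4,5,9}] col 9 places 9 nowhere but r3c9 ⇒ r3c9=9.
Step 5. [r3c7∈{2}] r3c7's peers cover all but 2, so r3c7=2.
Step 6. [r4c2∈{2,4}] in row 4, 4 fits only at r4c2, so r4c2=4.
Step 7. [r5c6∈{1,2,8}] row 5 places 1 nowhere but r5c6, so r5c6=1.
Step 8. [r6c3∈{2,6,8}] r6c3 is the only open cell in col 3 admitting 6, so r6c3=6.
Step 9. [r6c2∈{2,8}] 8 has one home in box 4: r6c2. So r6c2=8.
Step 10. [r9c2∈{2}] r9c2's peers cover all but 2 ⇒ r9c2=2.
Step 11. [r9c4∈{7}] only 7 remains possible at r9c4 ⇒ r9c4=7.
Step 12. [r6c4∈{2}] r6c4 is down to just 2, so r6c4=2.
Step 13. [r3c8∈{4}] r3c8's peers cover all but 4, so r3c8=4.
Step 14. [r8c3∈{9}] r8c3 is down to just 9, so r8c3=9.
Step 15. [r3c2∈{1,5}] r3c2 is the only open cell in row 3 admitting 5. So r3c2=5.
Step 16. [r4c7∈{9}] r4c7's peers cover all but 9. So r4c7=9.
Step 17. [r2c7∈{8}] r2c7 is down to just 8 ⇒ r2c7=8.
Step 18. [r4c6∈{5}] nothing but 5 survives at r4c6, so r4c6=5.
Step 19. [r1c3∈{3}] only 3 remains possible at r1c3. So r1c3=3.
Step 20. [r9c8∈{9}] r9c8 has the single candidate 9 ⇒ r9c8=9.
Step 21. [r1c6∈{8}] r1c6 is down to just 8 ⇒ r1c6=8.
Step 22. [r8c4∈{5}] only 5 remains possible at r8c4. So r8c4=5.
Step 23. [r6c6∈{7}] r6c6's peers cover all but 7 ⇒ r6c6=7.
Step 24. [r5c4∈{8}] nothing but 8 survives at r5c4, so r5c4=8.
Step 25. [r7c8∈{7}] nothing but 7 survives at r7c8, so r7c8=7.
Step 26. [r8c6∈{2}] r8c6 is down to just 2, so r8c6=2.
Step 27. [r7c2∈{1}] only 1 remains possible at r7c2. So r7c2=1.
Step 28. [r2c9∈{5}] r2c9 is down to just 5, so r2c9=5.
Step 29. [r2c1∈{4}] r2c1's peers cover all but 4, so r2c1=4.
Step 30. [r2c2∈{6}] nothing but 6 survives at r2c2. So r2c2=6.
Step 31. [r2c8∈{3}] nothing but 3 survives at r2c8. So r2c8=3.
Step 32. [r9c3∈{8}] nothing but 8 survives at r9c3, so r9c3=8.
Step 33. [r3c3∈{1}] r3c3 has the single candidate 1 ⇒ r3c3=1.
Step 34. [r7c6∈{3}] only 3 remains possible at r7c6. So r7c6=3.
Step 35. [r1c7∈{7}] nothing but 7 survives at r1c7 ⇒ r1c7=7.
Step 36. [r4c3∈{2}] r4c3 has the single candidate 2, so r4c3=2.
Step 37. [r5c8∈{2}] r5c8's peers cover all but 2 ⇒ r5c8=2.
Step 38. [r9c6∈{4}] only 4 remains possible at r9c6 ⇒ r9c6=4.
Step 39. [r2c5∈{2}] nothing but 2 survives at r2c5 ⇒ r2c5=2.
Step 40. [r5c1∈{9}] r5c1's peers cover all but 9, so r5c1=9.
Step 41. [r6c7∈{1}] only 1 remains possible at r6c7. So r6c7=1.
Step 42. [r6c9∈{4}] r6c9 has the single candidate 4. So r6c9=4.

Answer: 2 9 3 4 5 8 7 6 1 / 4 6 7 1 2 9 8 3 5 / 8 5 1 3 7 6 2 4 9 / 1 4 2 6 3 5 9 8 7 / 9 7 5 8 4 1 3 2 6 / 3 8 6 2 9 7 1 5 4 / 5 1 4 9 8 3 6 7 2 / 7 3 9 5 6 2 4 1 8 / 6 2 8 7 1 4 5 9 3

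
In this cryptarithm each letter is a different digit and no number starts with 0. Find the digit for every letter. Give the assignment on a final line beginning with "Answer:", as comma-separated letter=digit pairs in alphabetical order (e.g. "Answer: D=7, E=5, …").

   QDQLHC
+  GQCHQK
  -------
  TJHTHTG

Step 1. [T] the sum has 7 digits but both addends have 6; that extra leading digit T is the final carry, namely 1, so T=1.
Step 2. [col 1: C + K ≡ G (mod 10)] K=5 is one option consistent with column 1 (C + K ≡ G (mod 10), carry-in 0) — take it. So K=5.
Step 3. [col 1: C + K ≡ G (mod 10)] no forcing yet in column 1 (carry-in 0); G=7 is free and consistent — try it, so G=7.
Step 4. [col 1: C + K ≡ G (mod 10)] column 1 reads C+K+carry(0)=G with K=5, G=7; with digits 1,5,7 already taken and all letters distinct, the only value for C is 2, so C=2.
Step 5. [col 2: H + Q ≡ T (mod 10)] several values work for H in column 2 (H + Q ≡ T (mod 10), carry-in 0); try H=3 ⇒ H=3.
Step 6. [col 2: H + Q ≡ T (mod 10)] in column 2 we have H+Q≡T with carry-in 0; given H=3, T=1 and digits 1,2,3,5,7 already taken and all letters distinct, that pins Q to 8 ⇒ Q=8.
Step 7. [col 3: L + H ≡ H (mod 10)] from column 3 (H=3, carry-in 1, digits 1,2,3,5,7,8 already taken and all letters distinct): L must equal 9. So L=9.
Step 8. [col 5: D + Q ≡ H (mod 10)] column 5 reads D+Q+carry(1)=H with Q=8, H=3; with digits 1,2,3,5,7,8,9 already taken and all letters distinct, the only value for D is 4, so D=4.
Step 9. [col 6: Q + G ≡ J (mod 10)] column 6: given Q=8, G=7, carry-in 1, and digits 1,2,3,4,5,7,8,9 already taken and all letters distinct, Q+G≡J (mod 10) forces J=6. So J=6.

Answer: C=2, D=4, G=7, H=3, J=6, K=5, L=9, Q=8, T=1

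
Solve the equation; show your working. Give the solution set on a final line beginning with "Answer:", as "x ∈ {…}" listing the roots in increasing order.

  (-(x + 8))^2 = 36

Step 1. [(-(x + 8))^2 = 36] 36 ≥ 0, LHS is (·)² — take ±√, so sqrt: -(x + 8) = 6 or -6.
Step 2. [-(x + 8) = 6 or -6] LHS negated; negate both sides ⇒ neg: x + 8 = -6 or 6.
Step 3. [x + 8 = -6 or 6] the outer +8 inverts by subtracting 8. So sub: x = -14 or -2.

Answer: x ∈ {-14, -2}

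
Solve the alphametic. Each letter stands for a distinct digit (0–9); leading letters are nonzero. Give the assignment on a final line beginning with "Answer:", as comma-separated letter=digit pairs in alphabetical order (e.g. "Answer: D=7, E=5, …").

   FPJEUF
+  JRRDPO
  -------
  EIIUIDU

Step 1. [col 1: F + O ≡ U (mod 10)] no forcing yet in column 1 (carry-in 0); U=3 is free and consistent — try it, so U=3.
Step 2. [col 1: F + O ≡ U (mod 10)] no forcing yet in column 1 (carry-in 0); F=8 is free and consistent — try it, so F=8.
Step 3. [E] the sum has 7 digits but both addends have 6; that extra leading digit E is the final carry, namely 1 ⇒ E=1.
Step 4. [col 1: F + O ≡ U (mod 10)] from column 1 (F=8, U=3, carry-in 0, digits 1,3,8 already taken and all letters distinct): O must equal 5, so O=5.
Step 5. [col 2: U + P ≡ D (mod 10)] several values work for D in column 2 (U + P ≡ D (mod 10), carry-in 1); try D=6. So D=6.
Step 6. [col 2: U + P ≡ D (mod 10)] column 2 reads U+P+carry(1)=D with U=3, D=6; with digits 1,3,5,6,8 already taken and all letters distinct, the only value for P is 2, so P=2.
Step 7. [col 3: E + D ≡ I (mod 10)] in column 3 we have E+D≡I with carry-in 0; given E=1, D=6 and digits 1,2,3,5,6,8 already taken and all letters distinct, that pins I to 7 ⇒ I=7.
Step 8. [col 4: J + R ≡ U (mod 10)] column 4 (J + R ≡ U (mod 10), carry-in 0) doesn't pin R yet; pick R=4 and continue ⇒ R=4.
Step 9. [col 4: J + R ≡ U (mod 10)] from column 4 (R=4, U=3, carry-in 0, digits 1,2,3,4,5,6,7,8 already taken and all letters distinct): J must equal 9 ⇒ J=9.

Answer: D=6, E=1, F=8, I=7, J=9, O=5, P=2, R=4, U=3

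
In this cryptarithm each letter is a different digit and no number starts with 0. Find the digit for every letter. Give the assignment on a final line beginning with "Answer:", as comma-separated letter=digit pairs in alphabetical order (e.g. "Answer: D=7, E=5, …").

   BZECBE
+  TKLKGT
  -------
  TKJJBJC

Step 1. [col 1: E + T ≡ C (mod 10)] E=7 is one option consistent with column 1 (E + T ≡ C (mod 10), carry-in 0) — take it ⇒ E=7.
Step 2. [col 1: E + T ≡ C (mod 10)] column 1 (E + T ≡ C (mod 10), carry-in 0) doesn't pin T yet; pick T=1 and continue ⇒ T=1.
Step 3. [col 1: E + T ≡ C (mod 10)] column 1 reads E+T+carry(0)=C with E=7, T=1; with digits 1,7 already taken and all letters distinct, the only value for C is 8, so C=8.
Step 4. [col 2: B + G ≡ J (mod 10)] several values work for B in column 2 (B + G ≡ J (mod 10), carry-in 0); try B=9 ⇒ B=9.
Step 5. [col 2: B + G ≡ J (mod 10)] column 2 (B + G ≡ J (mod 10), carry-in 0) doesn't pin G yet; pick G=4 and continue ⇒ G=4.
Step 6. [col 2: B + G ≡ J (mod 10)] column 2: given B=9, G=4, carry-in 0, and digits 1,4,7,8,9 already taken and all letters distinct, B+G≡J (mod 10) forces J=3, so J=3.
Step 7. [col 3: C + K ≡ B (mod 10)] column 3 reads C+K+carry(1)=B with C=8, B=9; with digits 1,3,4,7,8,9 already taken and all letters distinct, the only value for K is 0 ⇒ K=0.
Step 8. [col 4: E + L ≡ J (mod 10)] from column 4 (E=7, J=3, carry-in 0, digits 0,1,3,4,7,8,9 already taken and all letters distinct): L must equal 6, so L=6.
Step 9. [col 5: Z + K ≡ J (mod 10)] column 5 reads Z+K+carry(1)=J with K=0, J=3; with digits 0,1,3,4,6,7,8,9 already taken and all letters distinct, the only value for Z is 2. So Z=2.

Answer: B=9, C=8, E=7, G=4, J=3, K=0, L=6, T=1, Z=2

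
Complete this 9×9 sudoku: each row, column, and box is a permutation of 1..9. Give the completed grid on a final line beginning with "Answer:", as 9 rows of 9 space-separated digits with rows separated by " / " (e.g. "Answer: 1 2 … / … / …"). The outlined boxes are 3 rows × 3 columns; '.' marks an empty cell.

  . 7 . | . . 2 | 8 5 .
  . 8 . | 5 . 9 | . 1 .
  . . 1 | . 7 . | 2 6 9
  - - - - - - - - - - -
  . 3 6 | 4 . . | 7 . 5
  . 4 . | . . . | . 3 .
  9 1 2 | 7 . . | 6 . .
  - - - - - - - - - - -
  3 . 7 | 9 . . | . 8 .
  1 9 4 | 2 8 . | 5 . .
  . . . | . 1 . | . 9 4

Step 1. [r1c9∈{3}] r1c9's peers cover all but 3 ⇒ r1c9=3.
Step 2. [r8c6∈{3,6,7}] 3 has one home in row 8: r8c6, so r8c6=3.
Step 3. [r9c4∈{6}] r9c4 is down to just 6 ⇒ r9c4=6.
Step 4. [r7c9∈{1,2,6}] in box 9, 2 fits only at r7c9 ⇒ r7c9=2.
Step 5. [r5c6∈{1,5,6,8}] across col 6, 6 lands solely at r5c6. So r5c6=6.
Step 6. [r4c1∈{8}] only 8 remains possible at r4c1 ⇒ r4c1=8.
Step 7. [r3c2∈{5}] only 5 remains possible at r3c2, so r3c2=5.
Step 8. [r5c3∈{5}] r5c3's peers cover all but 5 ⇒ r5c3=5.
Step 9. [r2c1∈{2,4,6}] row 2 places 2 nowhere but r2c1 ⇒ r2c1=2.
Step 10. [r2c5∈{3,4,6}] 6 has one home in row 2: r2c5 ⇒ r2c5=6.
Step 11. [r1c5∈{4}] only 4 remains possible at r1c5. So r1c5=4.
Step 12. [r7c5∈{5}] r7c5's peers cover all but 5, so r7c5=5.
Step 13. [r5c9∈{1,8}] in col 9, 1 fits only at r5c9 ⇒ r5c9=1.
Step 14. [r3c6∈{8}] nothing but 8 survives at r3c6, so r3c6=8.
Step 15. [r4c5∈{2,9}] across row 4, 9 lands solely at r4c5, so r4c5=9.
Step 16. [r8c8∈{7}] r8c8's peers cover all but 7 ⇒ r8c8=7.
Step 17. [r6c6∈{5}] r6c6 is down to just 5, so r6c6=5.
Step 18. [r6c9∈{8}] r6c9 is down to just 8 ⇒ r6c9=8.
Step 19. [r9c3∈{8}] r9c3's peers cover all but 8, so r9c3=8.
Step 20. [r7c6∈{4}] only 4 remains possible at r7c6. So r7c6=4.
Step 21. [r4c8∈{2}] r4c8's peers cover all but 2 ⇒ r4c8=2.
Step 22. [r1c1∈{6}] r1c1 is down to just 6, so r1c1=6.
Step 23. [r9c6∈{7}] r9c6 is down to just 7 ⇒ r9c6=7.
Step 24. [r4c6∈{1}] r4c6's peers cover all but 1 ⇒ r4c6=1.
Step 25. [r3c4∈{3}] only 3 remains possible at r3c4 ⇒ r3c4=3.
Step 26. [r9c2∈{2}] r9c2's peers cover all but 2, so r9c2=2.
Step 27. [r8c9∈{6}] r8c9's peers cover all but 6, so r8c9=6.
Step 28. [r6c5∈{3}] r6c5 has the single candidate 3 ⇒ r6c5=3.
Step 29. [r7c7∈{1}] r7c7 is down to just 1. So r7c7=1.
Step 30. [r5c7∈{9}] r5c7 is down to just 9. So r5c7=9.
Step 31. [r5c5∈{2}] r5c5 has the single candidate 2, so r5c5=2.
Step 32. [r6c8∈{4}] only 4 remains possible at r6c8. So r6c8=4.
Step 33. [r5c4∈{8}] nothing but 8 survives at r5c4 ⇒ r5c4=8.
Step 34. [r3c1∈{4}] nothing but 4 survives at r3c1 ⇒ r3c1=4.
Step 35. [r2c7∈{4}] nothing but 4 survives at r2c7 ⇒ r2c7=4.
Step 36. [r9c7∈{3}] r9c7's peers cover all but 3. So r9c7=3.
Step 37. [r1c4∈{1}] r1c4 has the single candidate 1 ⇒ r1c4=1.
Step 38. [r5c1∈{7}] r5c1 is down to just 7, so r5c1=7.
Step 39. [r7c2∈{6}] nothing but 6 survives at r7c2 ⇒ r7c2=6.
Step 40. [r9c1∈{5}] nothing but 5 survives at r9c1 ⇒ r9c1=5.
Step 41. [r2c3∈{3}] only 3 remains possible at r2c3. So r2c3=3.
Step 42. [r2c9∈{7}] r2c9's peers cover all but 7 ⇒ r2c9=7.
Step 43. [r1c3∈{9}] nothing but 9 survives at r1c3. So r1c3=9.

Answer: 6 7 9 1 4 2 8 5 3 / 2 8 3 5 6 9 4 1 7 / 4 5 1 3 7 8 2 6 9 / 8 3 6 4 9 1 7 2 5 / 7 4 5 8 2 6 9 3 1 / 9 1 2 7 3 5 6 4 8 / 3 6 7 9 5 4 1 8 2 / 1 9 4 2 8 3 5 7 6 / 5 2 8 6 1 7 3 9 4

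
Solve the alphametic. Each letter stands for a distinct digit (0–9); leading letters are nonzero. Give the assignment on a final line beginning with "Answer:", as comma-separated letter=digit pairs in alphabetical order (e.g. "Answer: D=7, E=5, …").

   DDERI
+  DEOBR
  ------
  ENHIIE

Step 1. [col 1: I + R ≡ E (mod 10)] R=3 is one option consistent with column 1 (I + R ≡ E (mod 10), carry-in 0) — take it, so R=3.
Step 2. [col 1: I + R ≡ E (mod 10)] column 1 (I + R ≡ E (mod 10), carry-in 0) doesn't pin E yet; pick E=1 and continue ⇒ E=1.
Step 3. [col 1: I + R ≡ E (mod 10)] column 1: given R=3, E=1, carry-in 0, and digits 1,3 already taken and all letters distinct, I+R≡E (mod 10) forces I=8 ⇒ I=8.
Step 4. [col 2: R + B ≡ I (mod 10)] from column 2 (R=3, I=8, carry-in 1, digits 1,3,8 already taken and all letters distinct): B must equal 4 ⇒ B=4.
Step 5. [col 3: E + O ≡ I (mod 10)] from column 3 (E=1, I=8, carry-in 0, digits 1,3,4,8 already taken and all letters distinct): O must equal 7, so O=7.
Step 6. [col 4: D + E ≡ H (mod 10)] no forcing yet in column 4 (carry-in 0); H=6 is free and consistent — try it ⇒ H=6.
Step 7. [col 4: D + E ≡ H (mod 10)] from column 4 (E=1, H=6, carry-in 0, digits 1,3,4,6,7,8 already taken and all letters distinct): D must equal 5 ⇒ D=5.
Step 8. [col 5: D + D ≡ N (mod 10)] column 5 reads D+D+carry(0)=N with D=5; with digits 1,3,4,5,6,7,8 already taken and all letters distinct, the only value for N is 0 ⇒ N=0.

Answer: B=4, D=5, E=1, H=6, I=8, N=0, O=7, R=3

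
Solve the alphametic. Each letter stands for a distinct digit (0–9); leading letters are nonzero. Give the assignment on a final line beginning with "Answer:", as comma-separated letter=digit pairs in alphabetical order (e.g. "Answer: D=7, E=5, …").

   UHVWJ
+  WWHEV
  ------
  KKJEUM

Step 1. [col 1: J + V ≡ M (mod 10)] J=4 is one option consistent with column 1 (J + V ≡ M (mod 10), carry-in 0) — take it. So J=4.
Step 2. [col 1: J + V ≡ M (mod 10)] no forcing yet in column 1 (carry-in 0); V=8 is free and consistent — try it, so V=8.
Step 3. [col 1: J + V ≡ M (mod 10)] from column 1 (J=4, V=8, carry-in 0, digits 4,8 already taken and all letters distinct): M must equal 2 ⇒ M=2.
Step 4. [col 2: W + E ≡ U (mod 10)] W=7 is one option consistent with column 2 (W + E ≡ U (mod 10), carry-in 1) — take it ⇒ W=7.
Step 5. [col 2: W + E ≡ U (mod 10)] U=3 is one option consistent with column 2 (W + E ≡ U (mod 10), carry-in 1) — take it ⇒ U=3.
Step 6. [col 2: W + E ≡ U (mod 10)] in column 2 we have W+E≡U with carry-in 1; given W=7, U=3 and digits 2,3,4,7,8 already taken and all letters distinct, that pins E to 5, so E=5.
Step 7. [col 3: V + H ≡ E (mod 10)] column 3: given V=8, E=5, carry-in 1, and digits 2,3,4,5,7,8 already taken and all letters distinct, V+H≡E (mod 10) forces H=6 ⇒ H=6.
Step 8. [col 5: U + W ≡ K (mod 10)] column 5 reads U+W+carry(1)=K with U=3, W=7; with digits 2,3,4,5,6,7,8 already taken and all letters distinct, the only value for K is 1. So K=1.

Answer: E=5, H=6, J=4, K=1, M=2, U=3, V=8, W=7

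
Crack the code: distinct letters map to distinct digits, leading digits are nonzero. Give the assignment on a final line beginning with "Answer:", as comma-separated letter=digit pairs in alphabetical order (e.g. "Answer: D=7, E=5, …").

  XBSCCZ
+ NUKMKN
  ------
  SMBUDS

Step 1. [col 1: Z + N ≡ S (mod 10)] N=5 is one option consistent with column 1 (Z + N ≡ S (mod 10), carry-in 0) — take it. So N=5.
Step 2. [col 1: Z + N ≡ S (mod 10)] column 1 (Z + N ≡ S (mod 10), carry-in 0) doesn't pin S yet; pick S=8 and continue ⇒ S=8.
Step 3. [col 1: Z + N ≡ S (mod 10)] column 1 reads Z+N+carry(0)=S with N=5, S=8; with digits 5,8 already taken and all letters distinct, the only value for Z is 3 ⇒ Z=3.
Step 4. [col 2: C + K ≡ D (mod 10)] column 2 (C + K ≡ D (mod 10), carry-in 0) doesn't pin D yet; pick D=0 and continue, so D=0.
Step 5. [col 2: C + K ≡ D (mod 10)] K=9 is one option consistent with column 2 (C + K ≡ D (mod 10), carry-in 0) — take it ⇒ K=9.
Step 6. [col 2: C + K ≡ D (mod 10)] in column 2 we have C+K≡D with carry-in 0; given K=9, D=0 and digits 0,3,5,8,9 already taken and all letters distinct, that pins C to 1. So C=1.
Step 7. [col 3: C + M ≡ U (mod 10)] no forcing yet in column 3 (carry-in 1); M=4 is free and consistent — try it, so M=4.
Step 8. [col 3: C + M ≡ U (mod 10)] column 3: given C=1, M=4, carry-in 1, and digits 0,1,3,4,5,8,9 already taken and all letters distinct, C+M≡U (mod 10) forces U=6 ⇒ U=6.
Step 9. [col 4: S + K ≡ B (mod 10)] from column 4 (S=8, K=9, carry-in 0, digits 0,1,3,4,5,6,8,9 already taken and all letters distinct): B must equal 7, so B=7.
Step 10. [col 6: X + N ≡ S (mod 10)] column 6 reads X+N+carry(1)=S with N=5, S=8; with digits 0,1,3,4,5,6,7,8,9 already taken and all letters distinct, the only value for X is 2. So X=2.

Answer: B=7, C=1, D=0, K=9, M=4, N=5, S=8, U=6, X=2, Z=3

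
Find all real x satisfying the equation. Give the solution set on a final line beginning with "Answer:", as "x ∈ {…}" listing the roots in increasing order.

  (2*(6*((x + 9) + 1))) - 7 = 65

Step 1. [(2*(6*((x + 9) + 1))) - 7 = 65] peel the -7: add 7 from each side. So sub: 2*(6*((x + 9) + 1)) = 72.
Step 2. [2*(6*((x + 9) + 1)) = 72] leading coefficient 2: divide by 2, so div: 6*((x + 9) + 1) = 36.
Step 3. [6*((x + 9) + 1) = 36] 6·(inner) — divide through by 6. So div: (x + 9) + 1 = 6.
Step 4. [(x + 9) + 1 = 6] the outer +1 inverts by subtracting 1. So sub: x + 9 = 5.
Step 5. [x + 9 = 5] +9 is outermost — subtract 9 both sides ⇒ sub: x = -4.

Answer: x ∈ {-4}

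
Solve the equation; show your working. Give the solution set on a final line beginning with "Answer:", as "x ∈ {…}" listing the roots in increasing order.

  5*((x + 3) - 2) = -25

Step 1. [5*((x + 3) - 2) = -25] 5 out front; divide by 5. So div: (x + 3) - 2 = -5.
Step 2. [(x + 3) - 2 = -5] the outer -2 inverts by adding 2 ⇒ sub: x + 3 = -3.
Step 3. [x + 3 = -3] +3 is outermost — subtract 3 both sides ⇒ sub: x = -6.

Answer: x ∈ {-6}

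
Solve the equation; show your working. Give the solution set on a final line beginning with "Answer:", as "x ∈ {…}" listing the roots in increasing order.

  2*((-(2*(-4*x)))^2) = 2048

Step 1. [2*((-(2*(-4*x)))^2) = 2048] LHS = 2·(…); ÷2 both sides. So div: (-(2*(-4*x)))^2 = 1024.
Step 2. [(-(2*(-4*x)))^2 = 1024] √ both sides: 1024 ≥ 0 gives two branches ⇒ sqrt: -(2*(-4*x)) = 32 or -32.
Step 3. [-(2*(-4*x)) = 32 or -32] LHS negated; negate both sides ⇒ neg: 2*(-4*x) = -32 or 32.
Step 4. [2*(-4*x) = -32 or 32] 2·(inner) — divide through by 2 ⇒ div: -4*x = -16 or 16.
Step 5. [-4*x = -16 or 16] divide by the outer -4. So div: x = 4 or -4.

Answer: x ∈ {-4, 4}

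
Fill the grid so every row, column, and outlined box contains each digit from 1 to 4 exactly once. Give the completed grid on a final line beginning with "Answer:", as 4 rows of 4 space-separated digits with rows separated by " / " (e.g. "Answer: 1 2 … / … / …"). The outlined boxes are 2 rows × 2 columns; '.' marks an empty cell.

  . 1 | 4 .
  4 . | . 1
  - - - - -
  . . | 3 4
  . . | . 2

Step 1. [r1c1∈{2,3}] 2 has one home in row 1: r1c1, so r1c1=2.
Step 2. [r4c1∈{1,3}] in col 1, 3 fits only at r4c1, so r4c1=3.
Step 3. [r3c2∈{2}] r3c2 has the single candidate 2, so r3c2=2.
Step 4. [r3c1∈{1}] r3c1 has the single candidate 1. So r3c1=1.
Step 5. [r2c2∈{3}] r2c2's peers cover all but 3 ⇒ r2c2=3.
Step 6. [r1c4∈{3}] only 3 remains possible at r1c4, so r1c4=3.
Step 7. [r4c3∈{1}] only 1 remains possible at r4c3 ⇒ r4c3=1.
Step 8. [r4c2∈{4}] r4c2's peers cover all but 4 ⇒ r4c2=4.
Step 9. [r2c3∈{2}] r2c3 is down to just 2 ⇒ r2c3=2.

Answer: 2 1 4 3 / 4 3 2 1 / 1 2 3 4 / 3 4 1 2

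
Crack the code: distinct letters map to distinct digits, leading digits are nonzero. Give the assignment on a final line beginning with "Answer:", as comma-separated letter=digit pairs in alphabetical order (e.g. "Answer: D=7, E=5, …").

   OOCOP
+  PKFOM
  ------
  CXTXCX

Step 1. [col 1: P + M ≡ X (mod 10)] P=4 is one option consistent with column 1 (P + M ≡ X (mod 10), carry-in 0) — take it, so P=4.
Step 2. [col 1: P + M ≡ X (mod 10)] no forcing yet in column 1 (carry-in 0); M=6 is free and consistent — try it ⇒ M=6.
Step 3. [col 1: P + M ≡ X (mod 10)] column 1 reads P+M+carry(0)=X with P=4, M=6; with digits 4,6 already taken and all letters distinct, the only value for X is 0, so X=0.
Step 4. [col 2: O + O ≡ C (mod 10)] several values work for O in column 2 (O + O ≡ C (mod 10), carry-in 1); try O=5, so O=5.
Step 5. [col 2: O + O ≡ C (mod 10)] from column 2 (O=5, carry-in 1, digits 0,4,5,6 already taken and all letters distinct): C must equal 1 ⇒ C=1.
Step 6. [col 3: C + F ≡ X (mod 10)] column 3 reads C+F+carry(1)=X with C=1, X=0; with digits 0,1,4,5,6 already taken and all letters distinct, the only value for F is 8 ⇒ F=8.
Step 7. [col 4: O + K ≡ T (mod 10)] K=7 is one option consistent with column 4 (O + K ≡ T (mod 10), carry-in 1) — take it. So K=7.
Step 8. [col 4: O + K ≡ T (mod 10)] from column 4 (O=5, K=7, carry-in 1, digits 0,1,4,5,6,7,8 already taken and all letters distinct): T must equal 3. So T=3.

Answer: C=1, F=8, K=7, M=6, O=5, P=4, T=3, X=0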